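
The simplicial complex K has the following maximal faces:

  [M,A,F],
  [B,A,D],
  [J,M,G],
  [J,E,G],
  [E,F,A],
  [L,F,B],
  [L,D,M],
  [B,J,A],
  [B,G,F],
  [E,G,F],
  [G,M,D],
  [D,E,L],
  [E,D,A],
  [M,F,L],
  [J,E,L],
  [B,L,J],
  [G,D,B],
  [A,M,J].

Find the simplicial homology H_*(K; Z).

Take the total order A < B < D < E < F < G < J < L < M on the vertex set. Then K (dimension 2) consists of the simplices:

  0-simplices (9): A, B, D, E, F, G, J, L, M
  1-simplices (27): AB, AD, AE, AF, AJ, AM, BD, BF, BG, BJ, BL, DE, DG, DL, DM, EF, EG, EJ, EL, FG, FL, FM, GJ, GM, JL, JM, LM
  2-simplices (18): ABD, ABJ, ADE, AEF, AFM, AJM, BDG, BFG, BFL, BJL, DEL, DGM, DLM, EFG, EGJ, EJL, FLM, GJM

so the chain groups are C_0 ≅ Z^9, C_1 ≅ Z^27, C_2 ≅ Z^18.

Boundary ∂_1: C_1 → C_0 is given by ∂[p,q] = [q] − [p]. For instance
  ∂AB = B − A.
The 9×27 boundary matrix has rank 8 and Smith normal form diag(1,1,1,1,1,1,1,1).

Boundary ∂_2: C_2 → C_1 maps a triangle to the signed sum of its edges. For instance
  ∂BFG = FG − BG + BF,
  ∂EJL = JL − EL + EJ.
This gives a 27×18 integer matrix of rank 17; reducing to Smith normal form yields diagonal entries (1,1,1,1,1,1,1,1,1,1,1,1,1,1,1,1,1).

Now H_k = ker ∂_k / im ∂_{k+1}, so:

  H_0: rank C_0 − rank ∂_1 = 9 − 8 = 1, and the invariant factors of ∂_1 are all 1, so H_0 = Z.
  H_1: rank ker ∂_1 − rank ∂_2 = (27 − 8) − 17 = 2, and the invariant factors of ∂_2 are all 1, so H_1 = Z^2.
  H_2: rank ker ∂_2 − rank ∂_3 = (18 − 17) − 0 = 1, and there is no ∂_3, so H_2 = Z.

H_0 = Z,  H_1 = Z^2,  H_2 = Z.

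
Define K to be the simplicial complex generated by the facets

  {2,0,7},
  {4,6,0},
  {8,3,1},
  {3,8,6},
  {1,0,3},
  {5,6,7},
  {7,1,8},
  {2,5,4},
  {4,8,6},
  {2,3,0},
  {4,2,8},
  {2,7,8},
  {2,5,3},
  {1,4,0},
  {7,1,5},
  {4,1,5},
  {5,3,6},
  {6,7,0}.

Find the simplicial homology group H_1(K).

K has 9 vertices, 27 edges, 18 triangles.
rank ∂_1 = 8, rank ∂_2 = 17 ⇒ b_1 = 27 − 8 − 17 = 2; all invariant factors of ∂_2 are 1 so no torsion. So H_1 ≅ Z^2.

H_1 ≅ Z^2.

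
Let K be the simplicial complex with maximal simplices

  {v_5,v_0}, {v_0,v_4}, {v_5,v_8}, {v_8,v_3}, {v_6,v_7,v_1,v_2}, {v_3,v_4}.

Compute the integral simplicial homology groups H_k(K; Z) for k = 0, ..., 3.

H_0 = Z^2,  H_1 = Z,  H_2 = 0,  H_3 = 0.

Take the total order v_0 < v_1 < v_2 < v_3 < v_4 < v_5 < v_6 < v_7 < v_8 on the vertex set. Then K (dimension 3) consists of the simplices:

  0-simplices (9): [v_0], [v_1], [v_2], [v_3], [v_4], [v_5], [v_6], [v_7], [v_8]
  1-simplices (11): [v_0,v_4], [v_0,v_5], [v_1,v_2], [v_1,v_6], [v_1,v_7], [v_2,v_6], [v_2,v_7], [v_3,v_4], [v_3,v_8], [v_5,v_8], [v_6,v_7]
  2-simplices (4): [v_1,v_2,v_6], [v_1,v_2,v_7], [v_1,v_6,v_7], [v_2,v_6,v_7]
  3-simplices (1): [v_1,v_2,v_6,v_7]

so the chain groups are C_0 ≅ Z^9, C_1 ≅ Z^11, C_2 ≅ Z^4, C_3 ≅ Z^1.

The boundary map ∂_1: C_1 → C_0 sends each edge [p,q] (with p < q) to q − p.
The resulting 9×11 matrix has rank 7, and its Smith normal form has invariant factors (1,1,1,1,1,1,1).

Boundary ∂_2: C_2 → C_1 maps a triangle to the signed sum of its edges. For instance
  ∂[v_2,v_6,v_7] = [v_6,v_7] − [v_2,v_7] + [v_2,v_6],
  ∂[v_1,v_2,v_6] = [v_2,v_6] − [v_1,v_6] + [v_1,v_2].
The 11×4 boundary matrix has rank 3 and Smith normal form diag(1,1,1).

∂_3: C_3 → C_2 sends each 3-simplex σ to the alternating sum Σ_i (−1)^i (σ with its i-th vertex removed). For instance
  ∂[v_1,v_2,v_6,v_7] = [v_2,v_6,v_7] − [v_1,v_6,v_7] + [v_1,v_2,v_7] − [v_1,v_2,v_6].
This gives a 4×1 integer matrix of rank 1; reducing to Smith normal form yields diagonal entries (1).

From H_k ≅ ker(∂_k) / im(∂_{k+1}) we obtain:

  H_0: rank C_0 − rank ∂_1 = 9 − 7 = 2, and the invariant factors of ∂_1 are all 1, so H_0 = Z^2.
  H_1: rank ker ∂_1 − rank ∂_2 = (11 − 7) − 3 = 1, and the invariant factors of ∂_2 are all 1, so H_1 = Z.
  H_2: rank ker ∂_2 − rank ∂_3 = (4 − 3) − 1 = 0, and the invariant factors of ∂_3 are all 1, so H_2 = 0.
  H_3: rank ker ∂_3 − rank ∂_4 = (1 − 1) − 0 = 0, and there is no ∂_4, so H_3 = 0.

As a check, the Euler characteristic is 9 − 11 + 4 − 1 = 1, which agrees with 2 − 1 + 0 − 0 = 1.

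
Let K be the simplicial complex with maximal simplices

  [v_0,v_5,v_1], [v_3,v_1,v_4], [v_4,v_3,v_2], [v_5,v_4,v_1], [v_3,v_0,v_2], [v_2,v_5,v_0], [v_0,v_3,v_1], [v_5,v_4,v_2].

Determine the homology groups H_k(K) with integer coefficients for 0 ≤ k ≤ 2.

H_0 ≅ Z,  H_1 = 0,  H_2 ≅ Z.

Fix the vertex order v_0 < v_1 < v_2 < v_3 < v_4 < v_5 and write every simplex with vertices in increasing order. Then dim K = 2 and the simplices of K are:

  0-simplices (6): [v_0], [v_1], [v_2], [v_3], [v_4], [v_5]
  1-simplices (12): [v_0,v_1], [v_0,v_2], [v_0,v_3], [v_0,v_5], [v_1,v_3], [v_1,v_4], [v_1,v_5], [v_2,v_3], [v_2,v_4], [v_2,v_5], [v_3,v_4], [v_4,v_5]
  2-simplices (8): [v_0,v_1,v_3], [v_0,v_1,v_5], [v_0,v_2,v_3], [v_0,v_2,v_5], [v_1,v_3,v_4], [v_1,v_4,v_5], [v_2,v_3,v_4], [v_2,v_4,v_5]

giving chain groups C_0 ≅ Z^6, C_1 ≅ Z^12, C_2 ≅ Z^8.

∂_1: C_1 → C_0 is given by ∂[p,q] = [q] − [p]. For instance
  ∂[v_1,v_4] = [v_4] − [v_1].
This gives a 6×12 integer matrix of rank 5; reducing to Smith normal form yields diagonal entries (1,1,1,1,1).

The boundary map ∂_2: C_2 → C_1 maps a triangle to the signed sum of its edges. For instance
  ∂[v_0,v_2,v_3] = [v_2,v_3] − [v_0,v_3] + [v_0,v_2],
  ∂[v_0,v_1,v_5] = [v_1,v_5] − [v_0,v_5] + [v_0,v_1].
The 12×8 boundary matrix has rank 7 and Smith normal form diag(1,1,1,1,1,1,1).

Reading off H_k = ker ∂_k / im ∂_{k+1}:

  H_0: rank C_0 − rank ∂_1 = 6 − 5 = 1, and the invariant factors of ∂_1 are all 1, so H_0 = Z.
  H_1: rank ker ∂_1 − rank ∂_2 = (12 − 5) − 7 = 0, and the invariant factors of ∂_2 are all 1, so H_1 = 0.
  H_2: rank ker ∂_2 − rank ∂_3 = (8 − 7) − 0 = 1, and there is no ∂_3, so H_2 = Z.

As a check, the Euler characteristic is 6 − 12 + 8 = 2, which agrees with 1 − 0 + 1 = 2.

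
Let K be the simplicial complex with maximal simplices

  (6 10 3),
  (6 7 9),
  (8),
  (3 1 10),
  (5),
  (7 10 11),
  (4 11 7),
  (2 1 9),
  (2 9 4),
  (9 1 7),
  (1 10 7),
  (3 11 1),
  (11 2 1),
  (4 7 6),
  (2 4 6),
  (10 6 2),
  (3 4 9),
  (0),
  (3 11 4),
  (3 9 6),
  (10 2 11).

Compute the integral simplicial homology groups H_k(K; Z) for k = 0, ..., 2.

H_0 ≅ Z^4,  H_1 ≅ Z × Z/2,  H_2 = 0.

We work with the vertex ordering 0 < 1 < 2 < 3 < 4 < 5 < 6 < 7 < 8 < 9 < 10 < 11. The simplices of K, each written with vertices in increasing order, are:

  0-simplices (12): [0], [1], [2], [3], [4], [5], [6], [7], [8], [9], [10], [11]
  1-simplices (27): (27 of them)
  2-simplices (18): (18 of them)

so the chain groups are C_0 ≅ Z^12, C_1 ≅ Z^27, C_2 ≅ Z^18.

Boundary ∂_1: C_1 → C_0 is given by ∂[p,q] = [q] − [p]. For instance
  ∂[1,9] = [9] − [1].
The resulting 12×27 matrix has rank 8, and its Smith normal form has invariant factors (1,1,1,1,1,1,1,1).

Boundary ∂_2: C_2 → C_1 sends each 2-simplex [p,q,r] to [q,r] − [p,r] + [p,q]. For instance
  ∂[2,4,6] = [4,6] − [2,6] + [2,4],
  ∂[2,10,11] = [10,11] − [2,11] + [2,10].
The 27×18 boundary matrix has rank 18 and Smith normal form diag(1,1,1,1,1,1,1,1,1,1,1,1,1,1,1,1,1,2).

From H_k ≅ ker(∂_k) / im(∂_{k+1}) we obtain:

  H_0: rank C_0 − rank ∂_1 = 12 − 8 = 4, and the invariant factors of ∂_1 are all 1, so H_0 = Z^4.
  H_1: rank ker ∂_1 − rank ∂_2 = (27 − 8) − 18 = 1, and ∂_2 has invariant factor 2 > 1, so H_1 = Z × Z/2.
  H_2: rank ker ∂_2 − rank ∂_3 = (18 − 18) − 0 = 0, and there is no ∂_3, so H_2 = 0.

As a check, the Euler characteristic is 12 − 27 + 18 = 3, which agrees with 4 − 1 + 0 = 3.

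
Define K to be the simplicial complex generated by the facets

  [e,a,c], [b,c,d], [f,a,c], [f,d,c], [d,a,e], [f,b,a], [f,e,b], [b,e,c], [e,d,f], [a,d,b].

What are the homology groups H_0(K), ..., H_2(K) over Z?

We work with the vertex ordering a < b < c < d < e < f. The simplices of K, each written with vertices in increasing order, are:

  0-simplices (6): a, b, c, d, e, f
  1-simplices (15): ab, ac, ad, ae, af, bc, bd, be, bf, cd, ce, cf, de, df, ef
  2-simplices (10): abd, abf, ace, acf, ade, bcd, bce, bef, cdf, def

giving chain groups C_0 ≅ Z^6, C_1 ≅ Z^15, C_2 ≅ Z^10.

Boundary ∂_1: C_1 → C_0 is given by ∂[p,q] = [q] − [p]. For instance
  ∂cd = d − c.
The 6×15 boundary matrix has rank 5 and Smith normal form diag(1,1,1,1,1).

∂_2: C_2 → C_1 maps a triangle to the signed sum of its edges. For instance
  ∂bce = ce − be + bc,
  ∂ace = ce − ae + ac.
The 15×10 boundary matrix has rank 10 and Smith normal form diag(1,1,1,1,1,1,1,1,1,2).

Reading off H_k = ker ∂_k / im ∂_{k+1}:

  H_0: rank C_0 − rank ∂_1 = 6 − 5 = 1, and the invariant factors of ∂_1 are all 1, so H_0 = Z.
  H_1: rank ker ∂_1 − rank ∂_2 = (15 − 5) − 10 = 0, and ∂_2 has invariant factor 2 > 1, so H_1 = Z/2.
  H_2: rank ker ∂_2 − rank ∂_3 = (10 − 10) − 0 = 0, and there is no ∂_3, so H_2 = 0.

As a check, the Euler characteristic is 6 − 15 + 10 = 1, which agrees with 1 − 0 + 0 = 1.
(K is a triangulation of the real projective plane RP^2.)

H_0 = Z,  H_1 = Z/2,  H_2 = 0.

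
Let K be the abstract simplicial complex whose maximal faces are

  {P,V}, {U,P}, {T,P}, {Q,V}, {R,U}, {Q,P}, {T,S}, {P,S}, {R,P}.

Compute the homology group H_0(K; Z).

H_0 ≅ Z.

Fix the vertex order P < Q < R < S < T < U < V and write every simplex with vertices in increasing order. Then dim K = 1 and the simplices of K are:

  0-simplices (7): P, Q, R, S, T, U, V
  1-simplices (9): PQ, PR, PS, PT, PU, PV, QV, RU, ST

giving chain groups C_0 ≅ Z^7, C_1 ≅ Z^9.

The boundary map ∂_1: C_1 → C_0 is given by ∂[p,q] = [q] − [p].
The 7×9 boundary matrix has rank 6 and Smith normal form diag(1,1,1,1,1,1).

Computing H_k = (kernel of ∂_k) / (image of ∂_{k+1}):

  H_0: rank C_0 − rank ∂_1 = 7 − 6 = 1, and the invariant factors of ∂_1 are all 1, so H_0 ≅ Z.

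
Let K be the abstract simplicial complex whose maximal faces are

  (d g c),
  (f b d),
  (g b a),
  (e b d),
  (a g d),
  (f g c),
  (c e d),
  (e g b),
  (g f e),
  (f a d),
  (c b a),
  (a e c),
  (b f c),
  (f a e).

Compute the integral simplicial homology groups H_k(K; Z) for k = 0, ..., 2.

H_0 = Z,  H_1 = Z^2,  H_2 = Z.

K has 7 vertices, 21 edges, 14 triangles.
rank ∂_0 = 0, rank ∂_1 = 6 ⇒ b_0 = 7 − 0 − 6 = 1; all invariant factors of ∂_1 are 1 so no torsion. So H_0 ≅ Z.
rank ∂_1 = 6, rank ∂_2 = 13 ⇒ b_1 = 21 − 6 − 13 = 2; all invariant factors of ∂_2 are 1 so no torsion. So H_1 ≅ Z^2.
rank ∂_2 = 13, rank ∂_3 = 0 ⇒ b_2 = 14 − 13 − 0 = 1. So H_2 ≅ Z.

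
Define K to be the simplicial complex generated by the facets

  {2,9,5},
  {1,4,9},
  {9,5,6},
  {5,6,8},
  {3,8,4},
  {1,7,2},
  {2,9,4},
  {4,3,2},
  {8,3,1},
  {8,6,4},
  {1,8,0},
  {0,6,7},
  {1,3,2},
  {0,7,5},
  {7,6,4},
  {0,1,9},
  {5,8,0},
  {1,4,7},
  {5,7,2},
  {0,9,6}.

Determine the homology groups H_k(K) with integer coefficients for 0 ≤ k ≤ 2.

H_0 = Z,  H_1 = Z ⊕ Z/2,  H_2 = 0.

Order the vertices as 0 < 1 < 2 < 3 < 4 < 5 < 6 < 7 < 8 < 9. Listing each simplex with vertices in this order, K has dimension 2 with simplices:

  0-simplices (10): [0], [1], [2], [3], [4], [5], [6], [7], [8], [9]
  1-simplices (30): (30 of them)
  2-simplices (20): (20 of them)

Hence C_0 ≅ Z^10, C_1 ≅ Z^30, C_2 ≅ Z^20.

The boundary map ∂_1: C_1 → C_0 is given by ∂[p,q] = [q] − [p].
As a 10×30 matrix over Z this has rank 9, with invariant factors (1,1,1,1,1,1,1,1,1).

∂_2: C_2 → C_1 acts by ∂[p,q,r] = [q,r] − [p,r] + [p,q]. For instance
  ∂[0,1,8] = [1,8] − [0,8] + [0,1],
  ∂[0,6,7] = [6,7] − [0,7] + [0,6].
As a 30×20 matrix over Z this has rank 20, with invariant factors (1,1,1,1,1,1,1,1,1,1,1,1,1,1,1,1,1,1,1,2).

Computing H_k = (kernel of ∂_k) / (image of ∂_{k+1}):

  H_0: rank C_0 − rank ∂_1 = 10 − 9 = 1, and the invariant factors of ∂_1 are all 1, so H_0 = Z.
  H_1: rank ker ∂_1 − rank ∂_2 = (30 − 9) − 20 = 1, and ∂_2 has invariant factor 2 > 1, so H_1 = Z ⊕ Z/2.
  H_2: rank ker ∂_2 − rank ∂_3 = (20 − 20) − 0 = 0, and there is no ∂_3, so H_2 = 0.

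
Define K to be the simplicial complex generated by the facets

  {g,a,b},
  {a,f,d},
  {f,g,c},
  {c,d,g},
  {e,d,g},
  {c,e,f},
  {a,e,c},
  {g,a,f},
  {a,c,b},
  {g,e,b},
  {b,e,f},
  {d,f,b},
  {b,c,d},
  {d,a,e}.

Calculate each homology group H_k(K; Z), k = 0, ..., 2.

Fix the vertex order a < b < c < d < e < f < g and write every simplex with vertices in increasing order. Then dim K = 2 and the simplices of K are:

  0-simplices (7): a, b, c, d, e, f, g
  1-simplices (21): ab, ac, ad, ae, af, ag, bc, bd, be, bf, bg, cd, ce, cf, cg, de, df, dg, ef, eg, fg
  2-simplices (14): abc, abg, ace, ade, adf, afg, bcd, bdf, bef, beg, cdg, cef, cfg, deg

giving chain groups C_0 ≅ Z^7, C_1 ≅ Z^21, C_2 ≅ Z^14.

∂_1: C_1 → C_0 sends each edge [p,q] (with p < q) to q − p. For instance
  ∂cf = f − c.
The 7×21 boundary matrix has rank 6 and Smith normal form diag(1,1,1,1,1,1).

Boundary ∂_2: C_2 → C_1 sends each 2-simplex [p,q,r] to [q,r] − [p,r] + [p,q]. For instance
  ∂cef = ef − cf + ce,
  ∂bdf = df − bf + bd.
This gives a 21×14 integer matrix of rank 13; reducing to Smith normal form yields diagonal entries (1,1,1,1,1,1,1,1,1,1,1,1,1).

Now H_k = ker ∂_k / im ∂_{k+1}, so:

  H_0: rank C_0 − rank ∂_1 = 7 − 6 = 1, and the invariant factors of ∂_1 are all 1, so H_0 = Z.
  H_1: rank ker ∂_1 − rank ∂_2 = (21 − 6) − 13 = 2, and the invariant factors of ∂_2 are all 1, so H_1 = Z^2.
  H_2: rank ker ∂_2 − rank ∂_3 = (14 − 13) − 0 = 1, and there is no ∂_3, so H_2 = Z.

H_0 = Z,  H_1 = Z^2,  H_2 = Z.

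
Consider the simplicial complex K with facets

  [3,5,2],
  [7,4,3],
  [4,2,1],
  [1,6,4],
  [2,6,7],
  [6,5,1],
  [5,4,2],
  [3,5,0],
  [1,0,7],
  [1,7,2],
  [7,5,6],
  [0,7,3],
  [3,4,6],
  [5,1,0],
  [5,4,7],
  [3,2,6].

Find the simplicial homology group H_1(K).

K has 8 vertices, 24 edges, 16 triangles.
rank ∂_1 = 7, rank ∂_2 = 15 ⇒ b_1 = 24 − 7 − 15 = 2; all invariant factors of ∂_2 are 1 so no torsion. So H_1 ≅ Z^2.

H_1 = Z^2.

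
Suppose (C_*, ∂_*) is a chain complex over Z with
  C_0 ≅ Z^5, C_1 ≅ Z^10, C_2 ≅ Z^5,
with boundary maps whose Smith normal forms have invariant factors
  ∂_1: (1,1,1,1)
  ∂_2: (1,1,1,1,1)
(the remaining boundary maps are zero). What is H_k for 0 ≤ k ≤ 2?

H_0 ≅ Z,  H_1 ≅ Z,  H_2 = 0.

H_0: b_0 = 5 − 0 − 4 = 1; torsion from ∂_1 factors > 1: none. So H_0 ≅ Z.
H_1: b_1 = 10 − 4 − 5 = 1; torsion from ∂_2 factors > 1: none. So H_1 ≅ Z.
H_2: b_2 = 5 − 5 − 0 = 0; torsion from ∂_3 factors > 1: none. So H_2 ≅ 0.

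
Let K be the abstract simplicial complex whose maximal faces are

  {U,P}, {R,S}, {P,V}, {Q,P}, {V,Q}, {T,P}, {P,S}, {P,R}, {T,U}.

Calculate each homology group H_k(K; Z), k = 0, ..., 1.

H_0 = Z,  H_1 = Z^3.

Order the vertices as P < Q < R < S < T < U < V. Listing each simplex with vertices in this order, K has dimension 1 with simplices:

  0-simplices (7): P, Q, R, S, T, U, V
  1-simplices (9): PQ, PR, PS, PT, PU, PV, QV, RS, TU

Hence C_0 ≅ Z^7, C_1 ≅ Z^9.

∂_1: C_1 → C_0 is given by ∂[p,q] = [q] − [p]. For instance
  ∂PS = S − P.
The resulting 7×9 matrix has rank 6, and its Smith normal form has invariant factors (1,1,1,1,1,1).

From H_k ≅ ker(∂_k) / im(∂_{k+1}) we obtain:

  H_0: rank C_0 − rank ∂_1 = 7 − 6 = 1, and the invariant factors of ∂_1 are all 1, so H_0 = Z.
  H_1: rank ker ∂_1 − rank ∂_2 = (9 − 6) − 0 = 3, and there is no ∂_2, so H_1 = Z^3.

As a check, the Euler characteristic is 7 − 9 = -2, which agrees with 1 − 3 = -2.
(K is a triangulation of a wedge of 3 circles.)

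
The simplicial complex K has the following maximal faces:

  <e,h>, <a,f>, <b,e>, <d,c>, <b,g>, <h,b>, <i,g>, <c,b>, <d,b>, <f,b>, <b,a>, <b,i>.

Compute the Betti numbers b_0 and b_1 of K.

Fix the vertex order a < b < c < d < e < f < g < h < i and write every simplex with vertices in increasing order. Then dim K = 1 and the simplices of K are:

  0-simplices (9): a, b, c, d, e, f, g, h, i
  1-simplices (12): ab, af, bc, bd, be, bf, bg, bh, bi, cd, eh, gi

giving chain groups C_0 ≅ Z^9, C_1 ≅ Z^12.

Boundary ∂_1: C_1 → C_0 sends each edge [p,q] (with p < q) to q − p. For instance
  ∂gi = i − g.
As a 9×12 matrix over Z this has rank 8, with invariant factors (1,1,1,1,1,1,1,1).

Now H_k = ker ∂_k / im ∂_{k+1}, so:

  H_0: rank C_0 − rank ∂_1 = 9 − 8 = 1, and the invariant factors of ∂_1 are all 1, so H_0 = Z.
  H_1: rank ker ∂_1 − rank ∂_2 = (12 − 8) − 0 = 4, and there is no ∂_2, so H_1 = Z^4.

As a check, the Euler characteristic is 9 − 12 = -3, which agrees with 1 − 4 = -3.

Hence the Betti numbers are b_0 = 1, b_1 = 4.

b_0 = 1, b_1 = 4.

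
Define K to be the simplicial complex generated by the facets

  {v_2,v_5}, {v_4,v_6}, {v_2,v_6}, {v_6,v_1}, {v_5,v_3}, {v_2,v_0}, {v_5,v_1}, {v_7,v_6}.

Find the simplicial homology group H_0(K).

Order the vertices as v_0 < v_1 < v_2 < v_3 < v_4 < v_5 < v_6 < v_7. Listing each simplex with vertices in this order, K has dimension 1 with simplices:

  0-simplices (8): [v_0], [v_1], [v_2], [v_3], [v_4], [v_5], [v_6], [v_7]
  1-simplices (8): [v_0,v_2], [v_1,v_5], [v_1,v_6], [v_2,v_5], [v_2,v_6], [v_3,v_5], [v_4,v_6], [v_6,v_7]

so the chain groups are C_0 ≅ Z^8, C_1 ≅ Z^8.

The boundary map ∂_1: C_1 → C_0 is given by ∂[p,q] = [q] − [p].
The 8×8 boundary matrix has rank 7 and Smith normal form diag(1,1,1,1,1,1,1).

Reading off H_k = ker ∂_k / im ∂_{k+1}:

  H_0: rank C_0 − rank ∂_1 = 8 − 7 = 1, and the invariant factors of ∂_1 are all 1, so H_0 ≅ Z.

H_0 ≅ Z.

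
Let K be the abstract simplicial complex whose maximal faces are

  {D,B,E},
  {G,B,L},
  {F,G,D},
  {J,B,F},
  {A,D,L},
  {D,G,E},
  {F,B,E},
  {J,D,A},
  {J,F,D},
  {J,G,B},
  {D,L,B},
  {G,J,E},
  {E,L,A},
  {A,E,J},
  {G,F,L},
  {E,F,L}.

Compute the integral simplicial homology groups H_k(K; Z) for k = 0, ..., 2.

Take the total order A < B < D < E < F < G < J < L on the vertex set. Then K (dimension 2) consists of the simplices:

  0-simplices (8): A, B, D, E, F, G, J, L
  1-simplices (24): AD, AE, AJ, AL, BD, BE, BF, BG, BJ, BL, DE, DF, DG, DJ, DL, EF, EG, EJ, EL, FG, FJ, FL, GJ, GL
  2-simplices (16): ADJ, ADL, AEJ, AEL, BDE, BDL, BEF, BFJ, BGJ, BGL, DEG, DFG, DFJ, EFL, EGJ, FGL

giving chain groups C_0 ≅ Z^8, C_1 ≅ Z^24, C_2 ≅ Z^16.

∂_1: C_1 → C_0 sends each edge [p,q] (with p < q) to q − p. For instance
  ∂DE = E − D.
This gives a 8×24 integer matrix of rank 7; reducing to Smith normal form yields diagonal entries (1,1,1,1,1,1,1).

∂_2: C_2 → C_1 acts by ∂[p,q,r] = [q,r] − [p,r] + [p,q]. For instance
  ∂BGL = GL − BL + BG,
  ∂EFL = FL − EL + EF.
This gives a 24×16 integer matrix of rank 15; reducing to Smith normal form yields diagonal entries (1,1,1,1,1,1,1,1,1,1,1,1,1,1,1).

Reading off H_k = ker ∂_k / im ∂_{k+1}:

  H_0: rank C_0 − rank ∂_1 = 8 − 7 = 1, and the invariant factors of ∂_1 are all 1, so H_0 ≅ Z.
  H_1: rank ker ∂_1 − rank ∂_2 = (24 − 7) − 15 = 2, and the invariant factors of ∂_2 are all 1, so H_1 ≅ Z^2.
  H_2: rank ker ∂_2 − rank ∂_3 = (16 − 15) − 0 = 1, and there is no ∂_3, so H_2 ≅ Z.

(K is a triangulation of the torus T^2.)

H_0 ≅ Z,  H_1 ≅ Z^2,  H_2 ≅ Z.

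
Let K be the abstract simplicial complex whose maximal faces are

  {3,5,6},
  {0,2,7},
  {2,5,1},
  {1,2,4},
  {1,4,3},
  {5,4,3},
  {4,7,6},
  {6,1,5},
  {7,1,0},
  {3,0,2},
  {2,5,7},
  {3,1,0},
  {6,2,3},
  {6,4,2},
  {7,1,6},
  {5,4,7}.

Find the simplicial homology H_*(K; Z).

H_0 ≅ Z,  H_1 ≅ Z^2,  H_2 ≅ Z.

Take the total order 0 < 1 < 2 < 3 < 4 < 5 < 6 < 7 on the vertex set. Then K (dimension 2) consists of the simplices:

  0-simplices (8): [0], [1], [2], [3], [4], [5], [6], [7]
  1-simplices (24): (24 of them)
  2-simplices (16): [0,1,3], [0,1,7], [0,2,3], [0,2,7], [1,2,4], [1,2,5], [1,3,4], [1,5,6], [1,6,7], [2,3,6], [2,4,6], [2,5,7], [3,4,5], [3,5,6], [4,5,7], [4,6,7]

giving chain groups C_0 ≅ Z^8, C_1 ≅ Z^24, C_2 ≅ Z^16.

∂_1: C_1 → C_0 sends each edge [p,q] (with p < q) to q − p. For instance
  ∂[5,7] = [7] − [5].
As a 8×24 matrix over Z this has rank 7, with invariant factors (1,1,1,1,1,1,1).

Boundary ∂_2: C_2 → C_1 sends each 2-simplex [p,q,r] to [q,r] − [p,r] + [p,q]. For instance
  ∂[2,5,7] = [5,7] − [2,7] + [2,5],
  ∂[1,3,4] = [3,4] − [1,4] + [1,3].
The resulting 24×16 matrix has rank 15, and its Smith normal form has invariant factors (1,1,1,1,1,1,1,1,1,1,1,1,1,1,1).

Computing H_k = (kernel of ∂_k) / (image of ∂_{k+1}):

  H_0: rank C_0 − rank ∂_1 = 8 − 7 = 1, and the invariant factors of ∂_1 are all 1, so H_0 ≅ Z.
  H_1: rank ker ∂_1 − rank ∂_2 = (24 − 7) − 15 = 2, and the invariant factors of ∂_2 are all 1, so H_1 ≅ Z^2.
  H_2: rank ker ∂_2 − rank ∂_3 = (16 − 15) − 0 = 1, and there is no ∂_3, so H_2 ≅ Z.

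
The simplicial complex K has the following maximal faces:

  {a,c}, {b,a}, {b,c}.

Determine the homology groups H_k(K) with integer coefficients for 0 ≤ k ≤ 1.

H_0 = Z,  H_1 = Z.

We work with the vertex ordering a < b < c. The simplices of K, each written with vertices in increasing order, are:

  0-simplices (3): a, b, c
  1-simplices (3): ab, ac, bc

Hence C_0 ≅ Z^3, C_1 ≅ Z^3.

∂_1: C_1 → C_0 sends each edge [p,q] (with p < q) to q − p. For instance
  ∂ab = b − a.
The 3×3 boundary matrix has rank 2 and Smith normal form diag(1,1).

Reading off H_k = ker ∂_k / im ∂_{k+1}:

  H_0: rank C_0 − rank ∂_1 = 3 − 2 = 1, and the invariant factors of ∂_1 are all 1, so H_0 ≅ Z.
  H_1: rank ker ∂_1 − rank ∂_2 = (3 − 2) − 0 = 1, and there is no ∂_2, so H_1 ≅ Z.

(K is a triangulation of the circle S^1.)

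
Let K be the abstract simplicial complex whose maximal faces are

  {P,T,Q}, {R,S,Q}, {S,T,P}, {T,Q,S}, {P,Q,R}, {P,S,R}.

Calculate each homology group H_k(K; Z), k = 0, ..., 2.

H_0 = Z,  H_1 = 0,  H_2 = Z.

We work with the vertex ordering P < Q < R < S < T. The simplices of K, each written with vertices in increasing order, are:

  0-simplices (5): P, Q, R, S, T
  1-simplices (9): PQ, PR, PS, PT, QR, QS, QT, RS, ST
  2-simplices (6): PQR, PQT, PRS, PST, QRS, QST

Hence C_0 ≅ Z^5, C_1 ≅ Z^9, C_2 ≅ Z^6.

The boundary map ∂_1: C_1 → C_0 is given by ∂[p,q] = [q] − [p].
The resulting 5×9 matrix has rank 4, and its Smith normal form has invariant factors (1,1,1,1).

Boundary ∂_2: C_2 → C_1 acts by ∂[p,q,r] = [q,r] − [p,r] + [p,q]. For instance
  ∂PQT = QT − PT + PQ,
  ∂QST = ST − QT + QS.
As a 9×6 matrix over Z this has rank 5, with invariant factors (1,1,1,1,1).

Computing H_k = (kernel of ∂_k) / (image of ∂_{k+1}):

  H_0: rank C_0 − rank ∂_1 = 5 − 4 = 1, and the invariant factors of ∂_1 are all 1, so H_0 = Z.
  H_1: rank ker ∂_1 − rank ∂_2 = (9 − 4) − 5 = 0, and the invariant factors of ∂_2 are all 1, so H_1 = 0.
  H_2: rank ker ∂_2 − rank ∂_3 = (6 − 5) − 0 = 1, and there is no ∂_3, so H_2 = Z.

As a check, the Euler characteristic is 5 − 9 + 6 = 2, which agrees with 1 − 0 + 1 = 2.
(K is a triangulation of the 2-sphere S^2.)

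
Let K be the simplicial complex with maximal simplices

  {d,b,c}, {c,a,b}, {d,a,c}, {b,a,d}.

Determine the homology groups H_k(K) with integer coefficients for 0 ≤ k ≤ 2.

H_0 ≅ Z,  H_1 = 0,  H_2 ≅ Z.

Order the vertices as a < b < c < d. Listing each simplex with vertices in this order, K has dimension 2 with simplices:

  0-simplices (4): a, b, c, d
  1-simplices (6): ab, ac, ad, bc, bd, cd
  2-simplices (4): abc, abd, acd, bcd

Hence C_0 ≅ Z^4, C_1 ≅ Z^6, C_2 ≅ Z^4.

Boundary ∂_1: C_1 → C_0 is given by ∂[p,q] = [q] − [p].
This gives a 4×6 integer matrix of rank 3; reducing to Smith normal form yields diagonal entries (1,1,1).

∂_2: C_2 → C_1 maps a triangle to the signed sum of its edges. For instance
  ∂acd = cd − ad + ac,
  ∂abc = bc − ac + ab.
The resulting 6×4 matrix has rank 3, and its Smith normal form has invariant factors (1,1,1).

Computing H_k = (kernel of ∂_k) / (image of ∂_{k+1}):

  H_0: rank C_0 − rank ∂_1 = 4 − 3 = 1, and the invariant factors of ∂_1 are all 1, so H_0 = Z.
  H_1: rank ker ∂_1 − rank ∂_2 = (6 − 3) − 3 = 0, and the invariant factors of ∂_2 are all 1, so H_1 = 0.
  H_2: rank ker ∂_2 − rank ∂_3 = (4 − 3) − 0 = 1, and there is no ∂_3, so H_2 = Z.

(K is a triangulation of the 2-sphere S^2.)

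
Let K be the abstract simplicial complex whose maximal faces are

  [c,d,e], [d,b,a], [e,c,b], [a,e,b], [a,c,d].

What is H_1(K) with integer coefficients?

Fix the vertex order a < b < c < d < e and write every simplex with vertices in increasing order. Then dim K = 2 and the simplices of K are:

  0-simplices (5): a, b, c, d, e
  1-simplices (10): ab, ac, ad, ae, bc, bd, be, cd, ce, de
  2-simplices (5): abd, abe, acd, bce, cde

Hence C_0 ≅ Z^5, C_1 ≅ Z^10, C_2 ≅ Z^5.

The boundary map ∂_1: C_1 → C_0 is given by ∂[p,q] = [q] − [p].
The 5×10 boundary matrix has rank 4 and Smith normal form diag(1,1,1,1).

The boundary map ∂_2: C_2 → C_1 acts by ∂[p,q,r] = [q,r] − [p,r] + [p,q]. For instance
  ∂acd = cd − ad + ac,
  ∂abd = bd − ad + ab.
As a 10×5 matrix over Z this has rank 5, with invariant factors (1,1,1,1,1).

Computing H_k = (kernel of ∂_k) / (image of ∂_{k+1}):

  H_1: rank ker ∂_1 − rank ∂_2 = (10 − 4) − 5 = 1, and the invariant factors of ∂_2 are all 1, so H_1 = Z.

H_1 ≅ Z.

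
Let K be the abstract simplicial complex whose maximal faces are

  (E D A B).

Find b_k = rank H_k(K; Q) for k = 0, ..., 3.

Take the total order A < B < D < E on the vertex set. Then K (dimension 3) consists of the simplices:

  0-simplices (4): A, B, D, E
  1-simplices (6): AB, AD, AE, BD, BE, DE
  2-simplices (4): ABD, ABE, ADE, BDE
  3-simplices (1): ABDE

giving chain groups C_0 ≅ Z^4, C_1 ≅ Z^6, C_2 ≅ Z^4, C_3 ≅ Z^1.

The boundary map ∂_1: C_1 → C_0 sends each edge [p,q] (with p < q) to q − p. For instance
  ∂AB = B − A.
As a 4×6 matrix over Z this has rank 3, with invariant factors (1,1,1).

∂_2: C_2 → C_1 acts by ∂[p,q,r] = [q,r] − [p,r] + [p,q]. For instance
  ∂ABD = BD − AD + AB,
  ∂ABE = BE − AE + AB.
The 6×4 boundary matrix has rank 3 and Smith normal form diag(1,1,1).

Boundary ∂_3: C_3 → C_2 sends each 3-simplex σ to the alternating sum Σ_i (−1)^i (σ with its i-th vertex removed). For instance
  ∂ABDE = BDE − ADE + ABE − ABD.
As a 4×1 matrix over Z this has rank 1, with invariant factors (1).

Reading off H_k = ker ∂_k / im ∂_{k+1}:

  H_0: rank C_0 − rank ∂_1 = 4 − 3 = 1, and the invariant factors of ∂_1 are all 1, so H_0 ≅ Z.
  H_1: rank ker ∂_1 − rank ∂_2 = (6 − 3) − 3 = 0, and the invariant factors of ∂_2 are all 1, so H_1 ≅ 0.
  H_2: rank ker ∂_2 − rank ∂_3 = (4 − 3) − 1 = 0, and the invariant factors of ∂_3 are all 1, so H_2 ≅ 0.
  H_3: rank ker ∂_3 − rank ∂_4 = (1 − 1) − 0 = 0, and there is no ∂_4, so H_3 ≅ 0.

As a check, the Euler characteristic is 4 − 6 + 4 − 1 = 1, which agrees with 1 − 0 + 0 − 0 = 1.

Hence the Betti numbers are b_0 = 1, b_1 = 0, b_2 = 0, b_3 = 0.

b_0 = 1, b_1 = 0, b_2 = 0, b_3 = 0.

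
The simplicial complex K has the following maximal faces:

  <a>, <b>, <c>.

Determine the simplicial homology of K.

We work with the vertex ordering a < b < c. The simplices of K, each written with vertices in increasing order, are:

  0-simplices (3): a, b, c

Hence C_0 ≅ Z^3.

Reading off H_k = ker ∂_k / im ∂_{k+1}:

  H_0: rank C_0 − rank ∂_1 = 3 − 0 = 3, and there is no ∂_1, so H_0 ≅ Z^3.

(K is a triangulation of a set of 3 points.)

H_0 = Z^3.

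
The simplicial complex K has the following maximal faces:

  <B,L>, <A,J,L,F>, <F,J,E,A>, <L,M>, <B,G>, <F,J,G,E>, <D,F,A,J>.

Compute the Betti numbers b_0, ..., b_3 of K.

b_0 = 1, b_1 = 1, b_2 = 0, b_3 = 0.

Order the vertices as A < B < D < E < F < G < J < L < M. Listing each simplex with vertices in this order, K has dimension 3 with simplices:

  0-simplices (9): A, B, D, E, F, G, J, L, M
  1-simplices (18): AD, AE, AF, AJ, AL, BG, BL, DF, DJ, EF, EG, EJ, FG, FJ, FL, GJ, JL, LM
  2-simplices (13): ADF, ADJ, AEF, AEJ, AFJ, AFL, AJL, DFJ, EFG, EFJ, EGJ, FGJ, FJL
  3-simplices (4): ADFJ, AEFJ, AFJL, EFGJ

giving chain groups C_0 ≅ Z^9, C_1 ≅ Z^18, C_2 ≅ Z^13, C_3 ≅ Z^4.

∂_1: C_1 → C_0 sends each edge [p,q] (with p < q) to q − p. For instance
  ∂JL = L − J.
As a 9×18 matrix over Z this has rank 8, with invariant factors (1,1,1,1,1,1,1,1).

∂_2: C_2 → C_1 acts by ∂[p,q,r] = [q,r] − [p,r] + [p,q]. For instance
  ∂AEJ = EJ − AJ + AE,
  ∂EGJ = GJ − EJ + EG.
The resulting 18×13 matrix has rank 9, and its Smith normal form has invariant factors (1,1,1,1,1,1,1,1,1).

∂_3: C_3 → C_2 sends each 3-simplex σ to the alternating sum Σ_i (−1)^i (σ with its i-th vertex removed). For instance
  ∂ADFJ = DFJ − AFJ + ADJ − ADF,
  ∂AFJL = FJL − AJL + AFL − AFJ.
The resulting 13×4 matrix has rank 4, and its Smith normal form has invariant factors (1,1,1,1).

Reading off H_k = ker ∂_k / im ∂_{k+1}:

  H_0: rank C_0 − rank ∂_1 = 9 − 8 = 1, and the invariant factors of ∂_1 are all 1, so H_0 ≅ Z.
  H_1: rank ker ∂_1 − rank ∂_2 = (18 − 8) − 9 = 1, and the invariant factors of ∂_2 are all 1, so H_1 ≅ Z.
  H_2: rank ker ∂_2 − rank ∂_3 = (13 − 9) − 4 = 0, and the invariant factors of ∂_3 are all 1, so H_2 ≅ 0.
  H_3: rank ker ∂_3 − rank ∂_4 = (4 − 4) − 0 = 0, and there is no ∂_4, so H_3 ≅ 0.

Hence the Betti numbers are b_0 = 1, b_1 = 1, b_2 = 0, b_3 = 0.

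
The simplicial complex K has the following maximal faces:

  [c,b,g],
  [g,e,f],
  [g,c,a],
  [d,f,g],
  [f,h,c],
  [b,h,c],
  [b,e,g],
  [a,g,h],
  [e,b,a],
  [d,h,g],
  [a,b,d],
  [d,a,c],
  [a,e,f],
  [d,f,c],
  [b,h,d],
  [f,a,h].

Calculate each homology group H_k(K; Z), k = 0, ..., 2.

H_0 ≅ Z,  H_1 ≅ Z^2,  H_2 ≅ Z.

Fix the vertex order a < b < c < d < e < f < g < h and write every simplex with vertices in increasing order. Then dim K = 2 and the simplices of K are:

  0-simplices (8): a, b, c, d, e, f, g, h
  1-simplices (24): ab, ac, ad, ae, af, ag, ah, bc, bd, be, bg, bh, cd, cf, cg, ch, df, dg, dh, ef, eg, fg, fh, gh
  2-simplices (16): abd, abe, acd, acg, aef, afh, agh, bcg, bch, bdh, beg, cdf, cfh, dfg, dgh, efg

giving chain groups C_0 ≅ Z^8, C_1 ≅ Z^24, C_2 ≅ Z^16.

The boundary map ∂_1: C_1 → C_0 sends each edge [p,q] (with p < q) to q − p. For instance
  ∂df = f − d.
This gives a 8×24 integer matrix of rank 7; reducing to Smith normal form yields diagonal entries (1,1,1,1,1,1,1).

∂_2: C_2 → C_1 acts by ∂[p,q,r] = [q,r] − [p,r] + [p,q]. For instance
  ∂agh = gh − ah + ag,
  ∂abe = be − ae + ab.
The 24×16 boundary matrix has rank 15 and Smith normal form diag(1,1,1,1,1,1,1,1,1,1,1,1,1,1,1).

Reading off H_k = ker ∂_k / im ∂_{k+1}:

  H_0: rank C_0 − rank ∂_1 = 8 − 7 = 1, and the invariant factors of ∂_1 are all 1, so H_0 ≅ Z.
  H_1: rank ker ∂_1 − rank ∂_2 = (24 − 7) − 15 = 2, and the invariant factors of ∂_2 are all 1, so H_1 ≅ Z^2.
  H_2: rank ker ∂_2 − rank ∂_3 = (16 − 15) − 0 = 1, and there is no ∂_3, so H_2 ≅ Z.

As a check, the Euler characteristic is 8 − 24 + 16 = 0, which agrees with 1 − 2 + 1 = 0.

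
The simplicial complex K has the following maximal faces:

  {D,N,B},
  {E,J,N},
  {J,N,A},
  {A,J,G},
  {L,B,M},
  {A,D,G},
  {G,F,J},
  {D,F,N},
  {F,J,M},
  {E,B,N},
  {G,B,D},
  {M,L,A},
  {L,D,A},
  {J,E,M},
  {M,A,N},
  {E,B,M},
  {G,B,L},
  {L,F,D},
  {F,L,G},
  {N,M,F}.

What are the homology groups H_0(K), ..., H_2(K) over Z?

H_0 ≅ Z,  H_1 ≅ Z ⊕ Z/2Z,  H_2 = 0.

We work with the vertex ordering A < B < D < E < F < G < J < L < M < N. The simplices of K, each written with vertices in increasing order, are:

  0-simplices (10): A, B, D, E, F, G, J, L, M, N
  1-simplices (30): AD, AG, AJ, AL, AM, AN, BD, BE, BG, BL, BM, BN, DF, DG, DL, DN, EJ, EM, EN, FG, FJ, FL, FM, FN, GJ, GL, JM, JN, LM, MN
  2-simplices (20): ADG, ADL, AGJ, AJN, ALM, AMN, BDG, BDN, BEM, BEN, BGL, BLM, DFL, DFN, EJM, EJN, FGJ, FGL, FJM, FMN

giving chain groups C_0 ≅ Z^10, C_1 ≅ Z^30, C_2 ≅ Z^20.

∂_1: C_1 → C_0 sends each edge [p,q] (with p < q) to q − p. For instance
  ∂BD = D − B.
As a 10×30 matrix over Z this has rank 9, with invariant factors (1,1,1,1,1,1,1,1,1).

∂_2: C_2 → C_1 maps a triangle to the signed sum of its edges. For instance
  ∂AJN = JN − AN + AJ,
  ∂AGJ = GJ − AJ + AG.
This gives a 30×20 integer matrix of rank 20; reducing to Smith normal form yields diagonal entries (1,1,1,1,1,1,1,1,1,1,1,1,1,1,1,1,1,1,1,2).

Computing H_k = (kernel of ∂_k) / (image of ∂_{k+1}):

  H_0: rank C_0 − rank ∂_1 = 10 − 9 = 1, and the invariant factors of ∂_1 are all 1, so H_0 ≅ Z.
  H_1: rank ker ∂_1 − rank ∂_2 = (30 − 9) − 20 = 1, and ∂_2 has invariant factor 2 > 1, so H_1 ≅ Z ⊕ Z/2Z.
  H_2: rank ker ∂_2 − rank ∂_3 = (20 − 20) − 0 = 0, and there is no ∂_3, so H_2 ≅ 0.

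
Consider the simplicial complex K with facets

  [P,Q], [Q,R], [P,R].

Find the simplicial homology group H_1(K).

Take the total order P < Q < R on the vertex set. Then K (dimension 1) consists of the simplices:

  0-simplices (3): P, Q, R
  1-simplices (3): PQ, PR, QR

so the chain groups are C_0 ≅ Z^3, C_1 ≅ Z^3.

∂_1: C_1 → C_0 sends each edge [p,q] (with p < q) to q − p. For instance
  ∂PQ = Q − P.
This gives a 3×3 integer matrix of rank 2; reducing to Smith normal form yields diagonal entries (1,1).

Now H_k = ker ∂_k / im ∂_{k+1}, so:

  H_1: rank ker ∂_1 − rank ∂_2 = (3 − 2) − 0 = 1, and there is no ∂_2, so H_1 ≅ Z.

(K is a triangulation of the circle S^1.)

H_1 ≅ Z.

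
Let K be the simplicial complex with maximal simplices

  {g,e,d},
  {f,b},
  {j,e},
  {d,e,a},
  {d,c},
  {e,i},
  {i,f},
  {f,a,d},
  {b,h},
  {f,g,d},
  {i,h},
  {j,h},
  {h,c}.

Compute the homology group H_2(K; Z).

H_2 ≅ 0.

Order the vertices as a < b < c < d < e < f < g < h < i < j. Listing each simplex with vertices in this order, K has dimension 2 with simplices:

  0-simplices (10): a, b, c, d, e, f, g, h, i, j
  1-simplices (17): ad, ae, af, bf, bh, cd, ch, de, df, dg, eg, ei, ej, fg, fi, hi, hj
  2-simplices (4): ade, adf, deg, dfg

so the chain groups are C_0 ≅ Z^10, C_1 ≅ Z^17, C_2 ≅ Z^4.

∂_1: C_1 → C_0 maps an edge to its endpoints' difference, ∂[p,q] = q − p. For instance
  ∂ei = i − e.
The 10×17 boundary matrix has rank 9 and Smith normal form diag(1,1,1,1,1,1,1,1,1).

∂_2: C_2 → C_1 acts by ∂[p,q,r] = [q,r] − [p,r] + [p,q]. For instance
  ∂dfg = fg − dg + df,
  ∂deg = eg − dg + de.
As a 17×4 matrix over Z this has rank 4, with invariant factors (1,1,1,1).

From H_k ≅ ker(∂_k) / im(∂_{k+1}) we obtain:

  H_2: rank ker ∂_2 − rank ∂_3 = (4 − 4) − 0 = 0, and there is no ∂_3, so H_2 ≅ 0.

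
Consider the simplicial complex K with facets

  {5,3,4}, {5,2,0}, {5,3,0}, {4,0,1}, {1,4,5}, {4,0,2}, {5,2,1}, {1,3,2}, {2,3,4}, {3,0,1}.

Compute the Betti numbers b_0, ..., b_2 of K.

We work with the vertex ordering 0 < 1 < 2 < 3 < 4 < 5. The simplices of K, each written with vertices in increasing order, are:

  0-simplices (6): [0], [1], [2], [3], [4], [5]
  1-simplices (15): [0,1], [0,2], [0,3], [0,4], [0,5], [1,2], [1,3], [1,4], [1,5], [2,3], [2,4], [2,5], [3,4], [3,5], [4,5]
  2-simplices (10): [0,1,3], [0,1,4], [0,2,4], [0,2,5], [0,3,5], [1,2,3], [1,2,5], [1,4,5], [2,3,4], [3,4,5]

giving chain groups C_0 ≅ Z^6, C_1 ≅ Z^15, C_2 ≅ Z^10.

Boundary ∂_1: C_1 → C_0 maps an edge to its endpoints' difference, ∂[p,q] = q − p. For instance
  ∂[3,4] = [4] − [3].
The 6×15 boundary matrix has rank 5 and Smith normal form diag(1,1,1,1,1).

The boundary map ∂_2: C_2 → C_1 acts by ∂[p,q,r] = [q,r] − [p,r] + [p,q]. For instance
  ∂[0,2,4] = [2,4] − [0,4] + [0,2],
  ∂[3,4,5] = [4,5] − [3,5] + [3,4].
The resulting 15×10 matrix has rank 10, and its Smith normal form has invariant factors (1,1,1,1,1,1,1,1,1,2).

Reading off H_k = ker ∂_k / im ∂_{k+1}:

  H_0: rank C_0 − rank ∂_1 = 6 − 5 = 1, and the invariant factors of ∂_1 are all 1, so H_0 ≅ Z.
  H_1: rank ker ∂_1 − rank ∂_2 = (15 − 5) − 10 = 0, and ∂_2 has invariant factor 2 > 1, so H_1 ≅ Z/2Z.
  H_2: rank ker ∂_2 − rank ∂_3 = (10 − 10) − 0 = 0, and there is no ∂_3, so H_2 ≅ 0.

(K is a triangulation of the real projective plane RP^2.)

Hence the Betti numbers are b_0 = 1, b_1 = 0, b_2 = 0.

b_0 = 1, b_1 = 0, b_2 = 0.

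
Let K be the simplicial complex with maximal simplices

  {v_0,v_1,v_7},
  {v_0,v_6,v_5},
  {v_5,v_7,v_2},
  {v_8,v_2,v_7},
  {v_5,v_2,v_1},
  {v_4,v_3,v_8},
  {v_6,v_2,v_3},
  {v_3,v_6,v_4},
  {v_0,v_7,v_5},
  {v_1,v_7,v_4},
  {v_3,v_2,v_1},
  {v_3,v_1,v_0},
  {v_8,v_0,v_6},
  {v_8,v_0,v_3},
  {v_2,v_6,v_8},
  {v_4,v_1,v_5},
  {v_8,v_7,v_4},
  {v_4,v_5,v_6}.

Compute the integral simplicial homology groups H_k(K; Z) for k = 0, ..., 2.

H_0 = Z,  H_1 = Z × Z/2,  H_2 = 0.

We work with the vertex ordering v_0 < v_1 < v_2 < v_3 < v_4 < v_5 < v_6 < v_7 < v_8. The simplices of K, each written with vertices in increasing order, are:

  0-simplices (9): [v_0], [v_1], [v_2], [v_3], [v_4], [v_5], [v_6], [v_7], [v_8]
  1-simplices (27): (27 of them)
  2-simplices (18): (18 of them)

Hence C_0 ≅ Z^9, C_1 ≅ Z^27, C_2 ≅ Z^18.

Boundary ∂_1: C_1 → C_0 is given by ∂[p,q] = [q] − [p].
The resulting 9×27 matrix has rank 8, and its Smith normal form has invariant factors (1,1,1,1,1,1,1,1).

The boundary map ∂_2: C_2 → C_1 acts by ∂[p,q,r] = [q,r] − [p,r] + [p,q]. For instance
  ∂[v_1,v_4,v_7] = [v_4,v_7] − [v_1,v_7] + [v_1,v_4],
  ∂[v_0,v_5,v_7] = [v_5,v_7] − [v_0,v_7] + [v_0,v_5].
The resulting 27×18 matrix has rank 18, and its Smith normal form has invariant factors (1,1,1,1,1,1,1,1,1,1,1,1,1,1,1,1,1,2).

Reading off H_k = ker ∂_k / im ∂_{k+1}:

  H_0: rank C_0 − rank ∂_1 = 9 − 8 = 1, and the invariant factors of ∂_1 are all 1, so H_0 = Z.
  H_1: rank ker ∂_1 − rank ∂_2 = (27 − 8) − 18 = 1, and ∂_2 has invariant factor 2 > 1, so H_1 = Z × Z/2.
  H_2: rank ker ∂_2 − rank ∂_3 = (18 − 18) − 0 = 0, and there is no ∂_3, so H_2 = 0.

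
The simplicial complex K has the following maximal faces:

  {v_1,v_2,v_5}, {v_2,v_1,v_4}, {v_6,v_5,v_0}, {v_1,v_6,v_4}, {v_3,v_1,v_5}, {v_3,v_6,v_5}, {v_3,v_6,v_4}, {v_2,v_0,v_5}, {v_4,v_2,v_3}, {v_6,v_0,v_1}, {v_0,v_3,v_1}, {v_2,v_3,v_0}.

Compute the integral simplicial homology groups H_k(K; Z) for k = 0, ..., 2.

We work with the vertex ordering v_0 < v_1 < v_2 < v_3 < v_4 < v_5 < v_6. The simplices of K, each written with vertices in increasing order, are:

  0-simplices (7): [v_0], [v_1], [v_2], [v_3], [v_4], [v_5], [v_6]
  1-simplices (18): (18 of them)
  2-simplices (12): (12 of them)

Hence C_0 ≅ Z^7, C_1 ≅ Z^18, C_2 ≅ Z^12.

Boundary ∂_1: C_1 → C_0 is given by ∂[p,q] = [q] − [p].
The 7×18 boundary matrix has rank 6 and Smith normal form diag(1,1,1,1,1,1).

∂_2: C_2 → C_1 maps a triangle to the signed sum of its edges. For instance
  ∂[v_0,v_1,v_6] = [v_1,v_6] − [v_0,v_6] + [v_0,v_1],
  ∂[v_3,v_4,v_6] = [v_4,v_6] − [v_3,v_6] + [v_3,v_4].
As a 18×12 matrix over Z this has rank 12, with invariant factors (1,1,1,1,1,1,1,1,1,1,1,2).

Reading off H_k = ker ∂_k / im ∂_{k+1}:

  H_0: rank C_0 − rank ∂_1 = 7 − 6 = 1, and the invariant factors of ∂_1 are all 1, so H_0 ≅ Z.
  H_1: rank ker ∂_1 − rank ∂_2 = (18 − 6) − 12 = 0, and ∂_2 has invariant factor 2 > 1, so H_1 ≅ Z/2.
  H_2: rank ker ∂_2 − rank ∂_3 = (12 − 12) − 0 = 0, and there is no ∂_3, so H_2 ≅ 0.

As a check, the Euler characteristic is 7 − 18 + 12 = 1, which agrees with 1 − 0 + 0 = 1.

H_0 = Z,  H_1 = Z/2,  H_2 = 0.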